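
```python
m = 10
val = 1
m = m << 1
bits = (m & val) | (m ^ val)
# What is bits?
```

Trace:
`m = 10` → m = 10
`val = 1` → val = 1
`m = m << 1` → m = 20
`bits = (m & val) | (m ^ val)` → bits = 21
So bits = 21

Answer: 21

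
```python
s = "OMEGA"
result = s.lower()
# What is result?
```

Trace:
`s = "OMEGA"` → s = 'OMEGA'
`result = s.lower()` → result = 'omega'
So result = 'omega'

Answer: 'omega'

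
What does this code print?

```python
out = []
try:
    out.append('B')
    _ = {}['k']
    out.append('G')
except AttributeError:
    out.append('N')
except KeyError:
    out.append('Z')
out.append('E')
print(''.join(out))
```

Execution trace: 'B' (try body) → 'Z' (except KeyError) → 'E' (after the try/except). Output: BZE

Answer: BZE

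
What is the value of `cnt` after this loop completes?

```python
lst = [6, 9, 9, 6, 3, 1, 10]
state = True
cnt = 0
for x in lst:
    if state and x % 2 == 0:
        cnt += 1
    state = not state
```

Count even values at even positions
`cnt` takes the values: 0 → 1 → 2

Answer: 2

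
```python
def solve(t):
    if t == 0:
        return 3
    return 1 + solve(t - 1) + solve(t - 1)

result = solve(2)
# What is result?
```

solve(t) = 1 + 2·solve(t-1), solve(0)=3. Closed form: (3+1)·2^2 - 1 = 15.

Answer: 15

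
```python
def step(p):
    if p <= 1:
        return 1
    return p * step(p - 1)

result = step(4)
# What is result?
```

step(4) = 4 * 3 * 2 * 1 = 24

Answer: 24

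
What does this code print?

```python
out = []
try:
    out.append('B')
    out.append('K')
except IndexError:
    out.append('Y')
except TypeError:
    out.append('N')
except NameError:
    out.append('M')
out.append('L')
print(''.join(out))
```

Execution trace: 'B' (try body) → 'K' (try body, no exception) → 'L' (after the try/except). Output: BKL

Answer: BKL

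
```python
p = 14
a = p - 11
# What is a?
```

Trace:
`p = 14` → p = 14
`a = p - 11` → a = 3
So a = 3

Answer: 3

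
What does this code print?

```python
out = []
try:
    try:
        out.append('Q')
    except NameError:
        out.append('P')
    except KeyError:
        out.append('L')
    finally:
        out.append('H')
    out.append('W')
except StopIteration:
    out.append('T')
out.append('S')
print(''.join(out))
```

Execution trace: 'Q' (inner try body, no exception) → 'H' (inner finally) → 'W' (try body, no exception) → 'S' (after the try/except). Output: QHWS

Answer: QHWS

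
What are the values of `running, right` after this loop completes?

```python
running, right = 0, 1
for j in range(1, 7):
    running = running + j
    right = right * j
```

Sum and factorial of 1 to 6
`running, right` takes the values: (0, 1) → (1, 1) → (3, 1) → (3, 2) → (6, 2) → (6, 6) → (10, 6) → (10, 24) → (15, 24) → (15, 120) → (21, 120) → (21, 720)

Answer: 21, 720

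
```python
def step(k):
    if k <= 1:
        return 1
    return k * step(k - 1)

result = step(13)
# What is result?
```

step(13) = 13 * 12 * 11 * 10 * 9 * 8 * 7 * 6 * 5 * 4 * 3 * 2 * 1 = 6227020800

Answer: 6227020800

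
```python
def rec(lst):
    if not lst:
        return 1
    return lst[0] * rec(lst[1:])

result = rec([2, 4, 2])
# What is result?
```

Product over [2, 4, 2] = 2 * 4 * 2 = 16

Answer: 16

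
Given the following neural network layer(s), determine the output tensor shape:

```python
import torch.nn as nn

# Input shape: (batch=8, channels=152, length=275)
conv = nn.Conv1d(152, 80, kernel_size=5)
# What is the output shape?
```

Input: (8, 152, 275) -> Output: (8, 80, 271)

Answer: (8, 80, 271)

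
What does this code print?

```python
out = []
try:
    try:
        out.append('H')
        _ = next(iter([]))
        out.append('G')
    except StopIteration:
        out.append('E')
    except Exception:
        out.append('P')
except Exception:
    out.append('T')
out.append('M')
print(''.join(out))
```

Execution trace: 'H' (inner try body) → 'E' (inner except StopIteration) → 'M' (after the try/except). Output: HEM

Answer: HEM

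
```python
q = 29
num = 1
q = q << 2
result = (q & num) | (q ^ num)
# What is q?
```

Trace:
`q = 29` → q = 29
`num = 1` → num = 1
`q = q << 2` → q = 116
`result = (q & num) | (q ^ num)` → result = 117
So q = 116

Answer: 116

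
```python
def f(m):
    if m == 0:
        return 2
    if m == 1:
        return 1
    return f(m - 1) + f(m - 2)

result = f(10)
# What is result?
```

Build up from base cases: f(0)=2, f(1)=1, f(2)=3, f(3)=4, f(4)=7, f(5)=11, f(6)=18, ..., f(10)=123

Answer: 123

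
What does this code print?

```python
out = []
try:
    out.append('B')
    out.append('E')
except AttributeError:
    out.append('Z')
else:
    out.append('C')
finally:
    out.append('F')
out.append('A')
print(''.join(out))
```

Execution trace: 'B' (try body) → 'E' (try body, no exception) → 'C' (else) → 'F' (finally) → 'A' (after the try/except). Output: BECFA

Answer: BECFA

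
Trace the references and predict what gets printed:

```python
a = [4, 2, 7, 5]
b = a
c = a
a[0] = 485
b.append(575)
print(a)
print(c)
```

Key concept: multiple aliases.
Step by step:
`a = [4, 2, 7, 5]` → a = [4, 2, 7, 5]
`b = a` → b = [4, 2, 7, 5] (same object as a)
`c = a` → c = [4, 2, 7, 5] (same object as a, b)
`a[0] = 485` → a = [485, 2, 7, 5] (same object as b, c); b = [485, 2, 7, 5] (same object as a, c); c = [485, 2, 7, 5] (same object as a, b)
`b.append(575)` → a = [485, 2, 7, 5, 575] (same object as b, c); b = [485, 2, 7, 5, 575] (same object as a, c); c = [485, 2, 7, 5, 575] (same object as a, b)
`print(a)` → prints [485, 2, 7, 5, 575]
`print(c)` → prints [485, 2, 7, 5, 575]

Answer:
[485, 2, 7, 5, 575]
[485, 2, 7, 5, 575]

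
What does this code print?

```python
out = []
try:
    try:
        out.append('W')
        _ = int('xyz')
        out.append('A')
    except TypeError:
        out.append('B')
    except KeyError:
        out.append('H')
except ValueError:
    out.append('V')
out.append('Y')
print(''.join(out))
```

Execution trace: 'W' (try body) → 'V' (outer except ValueError) → 'Y' (after the try/except). Output: WVY

Answer: WVY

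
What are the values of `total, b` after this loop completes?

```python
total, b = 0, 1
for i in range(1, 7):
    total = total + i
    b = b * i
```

Sum and factorial of 1 to 6
`total, b` takes the values: (0, 1) → (1, 1) → (3, 1) → (3, 2) → (6, 2) → (6, 6) → (10, 6) → (10, 24) → (15, 24) → (15, 120) → (21, 120) → (21, 720)

Answer: 21, 720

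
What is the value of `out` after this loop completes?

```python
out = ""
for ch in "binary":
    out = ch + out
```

Reverse 'binary'
`out` takes the values: "" → "b" → "ib" → "nib" → "anib" → "ranib" → "yranib"

Answer: "yranib"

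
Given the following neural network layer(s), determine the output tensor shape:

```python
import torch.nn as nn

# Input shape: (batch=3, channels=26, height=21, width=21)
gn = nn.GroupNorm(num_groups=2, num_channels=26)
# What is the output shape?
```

Input: (3, 26, 21, 21) -> Output: (3, 26, 21, 21)

Answer: (3, 26, 21, 21)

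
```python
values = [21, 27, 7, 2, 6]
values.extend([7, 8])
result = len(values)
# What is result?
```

Trace:
`values = [21, 27, 7, 2, 6]` → values = [21, 27, 7, 2, 6]
`values.extend([7, 8])` → values = [21, 27, 7, 2, 6, 7, 8]
`result = len(values)` → result = 7
So result = 7

Answer: 7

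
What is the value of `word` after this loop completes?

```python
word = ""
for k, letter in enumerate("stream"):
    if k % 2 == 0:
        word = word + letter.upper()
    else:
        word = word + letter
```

Uppercase even positions in 'stream'
`word` takes the values: "" → "S" → "St" → "StR" → "StRe" → "StReA" → "StReAm"

Answer: "StReAm"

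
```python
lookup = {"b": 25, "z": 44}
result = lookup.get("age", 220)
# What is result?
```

Trace:
`lookup = {"b": 25, "z": 44}` → lookup = {'b': 25, 'z': 44}
`result = lookup.get("age", 220)` → result = 220
So result = 220

Answer: 220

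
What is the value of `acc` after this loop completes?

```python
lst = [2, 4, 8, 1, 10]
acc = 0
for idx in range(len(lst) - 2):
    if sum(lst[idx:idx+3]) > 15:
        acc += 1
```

Count windows with sum > 15
`acc` takes the values: 0 → 1

Answer: 1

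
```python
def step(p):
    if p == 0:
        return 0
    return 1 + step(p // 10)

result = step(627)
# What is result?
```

Count of digits of 627: 3

Answer: 3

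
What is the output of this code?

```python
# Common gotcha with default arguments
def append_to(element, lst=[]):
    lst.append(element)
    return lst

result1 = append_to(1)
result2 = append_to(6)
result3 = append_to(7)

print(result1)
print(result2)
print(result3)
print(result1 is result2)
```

Key concept: mutable default argument gotcha.
Step by step:
`result1 = append_to(1)` → result1 = [1]
`result2 = append_to(6)` → result1 = [1, 6] (same object as result2); result2 = [1, 6] (same object as result1)
`result3 = append_to(7)` → result1 = [1, 6, 7] (same object as result2, result3); result2 = [1, 6, 7] (same object as result1, result3); result3 = [1, 6, 7] (same object as result1, result2)
`print(result1)` → prints [1, 6, 7]
`print(result2)` → prints [1, 6, 7]
`print(result3)` → prints [1, 6, 7]
`print(result1 is result2)` → prints True

Answer:
[1, 6, 7]
[1, 6, 7]
[1, 6, 7]
True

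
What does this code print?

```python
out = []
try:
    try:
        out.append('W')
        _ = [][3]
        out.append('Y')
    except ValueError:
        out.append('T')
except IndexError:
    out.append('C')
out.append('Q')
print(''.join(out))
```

Execution trace: 'W' (inner try body) → 'C' (outer except IndexError) → 'Q' (after the try/except). Output: WCQ

Answer: WCQ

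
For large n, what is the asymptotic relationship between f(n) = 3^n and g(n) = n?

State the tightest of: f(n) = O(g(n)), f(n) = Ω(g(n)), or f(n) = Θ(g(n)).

3^n vs n: f(n) = Ω(g(n)) but not O(g(n)) — 3^n grows strictly faster than n.

Answer: f(n) = Ω(g(n)) but not O(g(n)) — 3^n grows strictly faster than n.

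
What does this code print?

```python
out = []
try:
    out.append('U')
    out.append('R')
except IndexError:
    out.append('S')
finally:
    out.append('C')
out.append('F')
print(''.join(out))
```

Execution trace: 'U' (try body) → 'R' (try body, no exception) → 'C' (finally) → 'F' (after the try/except). Output: URCF

Answer: URCF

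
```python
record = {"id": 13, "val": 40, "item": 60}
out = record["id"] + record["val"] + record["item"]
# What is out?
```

Trace:
`record = {"id": 13, "val": 40, "item": 60}` → record = {'id': 13, 'val': 40, 'item': 60}
`out = record["id"] + record["val"] + record["item"]` → out = 113
So out = 113

Answer: 113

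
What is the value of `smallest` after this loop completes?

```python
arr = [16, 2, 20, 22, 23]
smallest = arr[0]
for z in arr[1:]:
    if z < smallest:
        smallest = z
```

Minimum of [16, 2, 20, 22, 23]
`smallest` takes the values: 16 → 2

Answer: 2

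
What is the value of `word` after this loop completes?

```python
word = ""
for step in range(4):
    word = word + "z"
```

Repeat 'z' 4 times
`word` takes the values: "" → "z" → "zz" → "zzz" → "zzzz"

Answer: "zzzz"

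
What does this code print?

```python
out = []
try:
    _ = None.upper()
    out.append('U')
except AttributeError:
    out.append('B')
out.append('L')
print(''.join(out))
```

Execution trace: 'B' (except AttributeError) → 'L' (after the try/except). Output: BL

Answer: BL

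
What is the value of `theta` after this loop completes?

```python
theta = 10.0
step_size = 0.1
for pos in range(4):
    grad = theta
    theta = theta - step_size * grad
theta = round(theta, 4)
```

Gradient descent: w = 10.0 * (1 - 0.1)^4
`theta` takes the values: 10.0 → 9.0 → 8.1 → 7.29 → 6.561

Answer: 6.561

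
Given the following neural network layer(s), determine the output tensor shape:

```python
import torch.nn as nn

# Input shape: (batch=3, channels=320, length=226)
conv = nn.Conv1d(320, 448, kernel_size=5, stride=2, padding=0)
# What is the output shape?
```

Input: (3, 320, 226) -> Output: (3, 448, 111)

Answer: (3, 448, 111)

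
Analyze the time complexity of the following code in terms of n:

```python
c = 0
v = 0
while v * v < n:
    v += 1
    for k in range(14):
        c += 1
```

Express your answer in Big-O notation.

Each loop level contributes: √n × 1. Multiplying the contributions gives O(√n).

Answer: O(√n)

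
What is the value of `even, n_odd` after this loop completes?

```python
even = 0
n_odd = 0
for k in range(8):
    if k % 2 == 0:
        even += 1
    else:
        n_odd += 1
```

Count evens and odds in range(8)
`even, n_odd` takes the values: (0, 0) → (1, 0) → (1, 1) → (2, 1) → (2, 2) → (3, 2) → (3, 3) → (4, 3) → (4, 4)

Answer: 4, 4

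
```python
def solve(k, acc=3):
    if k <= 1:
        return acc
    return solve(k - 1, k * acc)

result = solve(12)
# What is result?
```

Accumulator trace (n, acc): (12, 3) -> (11, 36) -> (10, 396) -> (9, 3960) -> (8, 35640) -> (7, 285120) -> (6, 1995840) -> (5, 11975040) -> (4, 59875200) -> (3, 239500800) -> (2, 718502400) -> (1, 1437004800) -> return 1437004800

Answer: 1437004800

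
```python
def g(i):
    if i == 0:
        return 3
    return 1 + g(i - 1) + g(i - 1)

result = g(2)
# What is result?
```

g(i) = 1 + 2·g(i-1), g(0)=3. Closed form: (3+1)·2^2 - 1 = 15.

Answer: 15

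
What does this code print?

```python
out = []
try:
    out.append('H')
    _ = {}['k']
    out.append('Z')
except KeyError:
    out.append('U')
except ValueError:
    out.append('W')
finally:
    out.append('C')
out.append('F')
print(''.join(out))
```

Execution trace: 'H' (try body) → 'U' (except KeyError) → 'C' (finally) → 'F' (after the try/except). Output: HUCF

Answer: HUCF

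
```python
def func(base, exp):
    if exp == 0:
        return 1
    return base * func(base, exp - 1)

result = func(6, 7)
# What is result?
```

func(6, 7) = 6 * 6 * 6 * 6 * 6 * 6 * 6 = 279936

Answer: 279936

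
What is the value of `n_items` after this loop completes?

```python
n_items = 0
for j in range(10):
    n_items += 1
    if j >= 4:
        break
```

Loop breaks when j reaches 4, n_items is 5
`n_items` takes the values: 0 → 1 → 2 → 3 → 4 → 5

Answer: 5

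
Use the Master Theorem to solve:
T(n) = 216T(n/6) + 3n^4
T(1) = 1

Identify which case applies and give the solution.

a=216, b=6, f(n)=3n^4. log_6(216) = 3. Since c=4 > 3 and the regularity condition holds (216(n/6)^4 = (216/6^4)n^4 with 216/6^4 < 1), Case 3 applies: T(n) = Θ(f(n)) = O(n^4).

Answer: O(n^4) - Case 3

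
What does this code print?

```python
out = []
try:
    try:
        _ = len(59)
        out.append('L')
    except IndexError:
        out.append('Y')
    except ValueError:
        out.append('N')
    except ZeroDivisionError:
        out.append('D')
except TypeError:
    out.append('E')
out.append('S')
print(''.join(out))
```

Execution trace: 'E' (outer except TypeError) → 'S' (after the try/except). Output: ES

Answer: ES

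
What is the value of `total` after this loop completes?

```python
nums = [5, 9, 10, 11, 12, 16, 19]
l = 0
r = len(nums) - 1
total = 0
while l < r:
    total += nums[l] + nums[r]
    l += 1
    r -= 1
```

Sum of pairs from ends
`total` takes the values: 0 → 24 → 49 → 71

Answer: 71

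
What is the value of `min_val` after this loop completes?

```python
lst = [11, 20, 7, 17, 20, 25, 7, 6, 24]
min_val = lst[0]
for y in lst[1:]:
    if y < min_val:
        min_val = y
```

Minimum of [11, 20, 7, 17, 20, 25, 7, 6, 24]
`min_val` takes the values: 11 → 7 → 6

Answer: 6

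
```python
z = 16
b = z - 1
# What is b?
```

Trace:
`z = 16` → z = 16
`b = z - 1` → b = 15
So b = 15

Answer: 15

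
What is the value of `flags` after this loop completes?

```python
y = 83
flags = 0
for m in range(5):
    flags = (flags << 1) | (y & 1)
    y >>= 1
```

Reverse lowest 5 bits of 83
`flags` takes the values: 0 → 1 → 3 → 6 → 12 → 25

Answer: 25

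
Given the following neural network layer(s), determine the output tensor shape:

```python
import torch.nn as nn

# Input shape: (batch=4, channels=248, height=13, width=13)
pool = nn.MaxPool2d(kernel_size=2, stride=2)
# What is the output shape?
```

Input: (4, 248, 13, 13) -> Output: (4, 248, 6, 6)

Answer: (4, 248, 6, 6)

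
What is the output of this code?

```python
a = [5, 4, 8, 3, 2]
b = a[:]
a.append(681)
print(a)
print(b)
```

Key concept: slice [:] creates copy.
Step by step:
`a = [5, 4, 8, 3, 2]` → a = [5, 4, 8, 3, 2]
`b = a[:]` → b = [5, 4, 8, 3, 2]
`a.append(681)` → a = [5, 4, 8, 3, 2, 681]
`print(a)` → prints [5, 4, 8, 3, 2, 681]
`print(b)` → prints [5, 4, 8, 3, 2]

Answer:
[5, 4, 8, 3, 2, 681]
[5, 4, 8, 3, 2]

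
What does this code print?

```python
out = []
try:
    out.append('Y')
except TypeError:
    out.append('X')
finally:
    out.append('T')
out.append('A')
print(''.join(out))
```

Execution trace: 'Y' (try body, no exception) → 'T' (finally) → 'A' (after the try/except). Output: YTA

Answer: YTA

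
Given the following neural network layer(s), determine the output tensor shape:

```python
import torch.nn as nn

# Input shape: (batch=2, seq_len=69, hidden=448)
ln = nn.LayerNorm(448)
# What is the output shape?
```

Input: (2, 69, 448) -> Output: (2, 69, 448)

Answer: (2, 69, 448)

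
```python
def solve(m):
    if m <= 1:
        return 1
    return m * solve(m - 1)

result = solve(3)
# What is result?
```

solve(3) = 3 * 2 * 1 = 6

Answer: 6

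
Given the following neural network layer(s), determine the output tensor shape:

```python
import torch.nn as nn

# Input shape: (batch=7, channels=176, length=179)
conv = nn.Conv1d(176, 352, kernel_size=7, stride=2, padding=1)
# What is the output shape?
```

Input: (7, 176, 179) -> Output: (7, 352, 88)

Answer: (7, 352, 88)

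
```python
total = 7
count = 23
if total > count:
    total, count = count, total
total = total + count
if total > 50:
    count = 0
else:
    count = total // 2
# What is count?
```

Trace:
`total = 7` → total = 7
`count = 23` → count = 23
`if total > count: ...` → total > count is False → no variable changes
`total = total + count` → total = 30
`if total > 50: ...` → total > 50 is False, take else branch → count = 15
So count = 15

Answer: 15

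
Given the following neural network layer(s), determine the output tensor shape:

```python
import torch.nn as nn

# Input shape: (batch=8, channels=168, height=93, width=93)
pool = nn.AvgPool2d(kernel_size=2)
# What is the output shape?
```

Input: (8, 168, 93, 93) -> Output: (8, 168, 46, 46)

Answer: (8, 168, 46, 46)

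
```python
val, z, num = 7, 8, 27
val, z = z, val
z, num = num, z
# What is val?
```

Trace:
`val, z, num = 7, 8, 27` → val = 7; z = 8; num = 27
`val, z = z, val` → val = 8; z = 7
`z, num = num, z` → z = 27; num = 7
So val = 8

Answer: 8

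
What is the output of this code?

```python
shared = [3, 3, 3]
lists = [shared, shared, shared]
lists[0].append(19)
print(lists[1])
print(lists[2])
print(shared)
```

Key concept: list of same reference.
Step by step:
`shared = [3, 3, 3]` → shared = [3, 3, 3]
`lists = [shared, shared, shared]` → lists = [[3, 3, 3], [3, 3, 3], [3, 3, 3]]
`lists[0].append(19)` → shared = [3, 3, 3, 19]; lists = [[3, 3, 3, 19], [3, 3, 3, 19], [3, 3, 3, 19]]
`print(lists[1])` → prints [3, 3, 3, 19]
`print(lists[2])` → prints [3, 3, 3, 19]
`print(shared)` → prints [3, 3, 3, 19]

Answer:
[3, 3, 3, 19]
[3, 3, 3, 19]
[3, 3, 3, 19]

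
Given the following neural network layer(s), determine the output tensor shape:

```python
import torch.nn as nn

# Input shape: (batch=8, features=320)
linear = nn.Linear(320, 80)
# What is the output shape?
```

Input: (8, 320) -> Output: (8, 80)

Answer: (8, 80)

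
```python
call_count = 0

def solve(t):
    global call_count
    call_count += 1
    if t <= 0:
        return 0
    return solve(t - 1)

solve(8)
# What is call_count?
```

Linear recursion stepping by 1: 9 calls from t=8 down to ≤0.

Answer: 9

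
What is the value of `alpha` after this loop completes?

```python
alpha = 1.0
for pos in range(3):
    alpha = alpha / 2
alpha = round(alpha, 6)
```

Halving LR 3 times: 1 / 2^3
`alpha` takes the values: 1.0 → 0.5 → 0.25 → 0.125

Answer: 0.125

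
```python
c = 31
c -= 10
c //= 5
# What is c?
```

Trace:
`c = 31` → c = 31
`c -= 10` → c = 21
`c //= 5` → c = 4
So c = 4

Answer: 4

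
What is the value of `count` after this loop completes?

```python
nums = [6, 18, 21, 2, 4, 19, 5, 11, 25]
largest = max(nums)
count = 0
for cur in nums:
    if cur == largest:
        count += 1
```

Count of max value 25 in [6, 18, 21, 2, 4, 19, 5, 11, 25]
`count` takes the values: 0 → 1

Answer: 1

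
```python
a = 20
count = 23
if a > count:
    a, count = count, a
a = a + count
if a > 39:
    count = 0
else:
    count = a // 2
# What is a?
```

Trace:
`a = 20` → a = 20
`count = 23` → count = 23
`if a > count: ...` → a > count is False → no variable changes
`a = a + count` → a = 43
`if a > 39: ...` → a > 39 is True → count = 0
So a = 43

Answer: 43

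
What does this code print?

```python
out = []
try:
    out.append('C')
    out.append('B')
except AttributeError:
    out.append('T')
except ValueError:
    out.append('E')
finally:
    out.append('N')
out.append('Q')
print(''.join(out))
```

Execution trace: 'C' (try body) → 'B' (try body, no exception) → 'N' (finally) → 'Q' (after the try/except). Output: CBNQ

Answer: CBNQ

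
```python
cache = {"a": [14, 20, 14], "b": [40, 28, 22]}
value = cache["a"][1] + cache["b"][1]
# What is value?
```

Trace:
`cache = {"a": [14, 20, 14], "b": [40, 28, 22]}` → cache = {'a': [14, 20, 14], 'b': [40, 28, 22]}
`value = cache["a"][1] + cache["b"][1]` → value = 48
So value = 48

Answer: 48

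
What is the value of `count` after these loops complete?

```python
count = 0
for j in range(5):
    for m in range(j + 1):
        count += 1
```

Triangle: 1 + 2 + ... + 5
`count` takes the values: 0 → 1 → 2 → 3 → 4 → 5 → 6 → 7 → 8 → 9 → 10 → 11 → 12 → 13 → 14 → 15

Answer: 15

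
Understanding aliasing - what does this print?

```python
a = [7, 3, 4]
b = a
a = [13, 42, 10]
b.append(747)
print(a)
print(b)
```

Key concept: rebinding vs mutation: a is rebound to a new list, b still points at the original.
Step by step:
`a = [7, 3, 4]` → a = [7, 3, 4]
`b = a` → b = [7, 3, 4] (same object as a)
`a = [13, 42, 10]` → a = [13, 42, 10]
`b.append(747)` → b = [7, 3, 4, 747]
`print(a)` → prints [13, 42, 10]
`print(b)` → prints [7, 3, 4, 747]

Answer:
[13, 42, 10]
[7, 3, 4, 747]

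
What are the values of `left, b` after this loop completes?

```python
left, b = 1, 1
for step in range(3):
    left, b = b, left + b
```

Fibonacci: after 3 iterations
`left, b` takes the values: (1, 1) → (1, 2) → (2, 3) → (3, 5)

Answer: 3, 5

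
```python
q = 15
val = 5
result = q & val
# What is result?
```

Trace:
`q = 15` → q = 15
`val = 5` → val = 5
`result = q & val` → result = 5
So result = 5

Answer: 5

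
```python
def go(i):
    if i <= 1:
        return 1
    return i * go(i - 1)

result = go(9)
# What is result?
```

go(9) = 9 * 8 * 7 * 6 * 5 * 4 * 3 * 2 * 1 = 362880

Answer: 362880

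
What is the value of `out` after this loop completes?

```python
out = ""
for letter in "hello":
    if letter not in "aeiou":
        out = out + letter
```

Remove vowels from 'hello'
`out` takes the values: "" → "h" → "hl" → "hll"

Answer: "hll"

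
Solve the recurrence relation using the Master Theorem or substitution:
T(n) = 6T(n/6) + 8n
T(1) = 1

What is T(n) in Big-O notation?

By Master Theorem: a=6, b=6, f(n)=8n. Since log_6(6) = 1 and f(n) = Θ(n^1), Case 2 applies. T(n) = O(n log n).

Answer: O(n log n)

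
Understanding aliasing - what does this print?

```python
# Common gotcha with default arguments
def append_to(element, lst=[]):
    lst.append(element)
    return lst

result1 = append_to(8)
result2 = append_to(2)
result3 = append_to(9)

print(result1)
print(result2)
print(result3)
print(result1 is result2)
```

Key concept: mutable default argument gotcha.
Step by step:
`result1 = append_to(8)` → result1 = [8]
`result2 = append_to(2)` → result1 = [8, 2] (same object as result2); result2 = [8, 2] (same object as result1)
`result3 = append_to(9)` → result1 = [8, 2, 9] (same object as result2, result3); result2 = [8, 2, 9] (same object as result1, result3); result3 = [8, 2, 9] (same object as result1, result2)
`print(result1)` → prints [8, 2, 9]
`print(result2)` → prints [8, 2, 9]
`print(result3)` → prints [8, 2, 9]
`print(result1 is result2)` → prints True

Answer:
[8, 2, 9]
[8, 2, 9]
[8, 2, 9]
True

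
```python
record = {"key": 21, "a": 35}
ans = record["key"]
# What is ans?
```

Trace:
`record = {"key": 21, "a": 35}` → record = {'key': 21, 'a': 35}
`ans = record["key"]` → ans = 21
So ans = 21

Answer: 21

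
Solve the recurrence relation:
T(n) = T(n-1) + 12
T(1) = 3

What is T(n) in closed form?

Unrolling: T(n) = T(1) + 12·(n-1) = 3 + 12(n-1) = 12n - 9.

Answer: T(n) = 12n - 9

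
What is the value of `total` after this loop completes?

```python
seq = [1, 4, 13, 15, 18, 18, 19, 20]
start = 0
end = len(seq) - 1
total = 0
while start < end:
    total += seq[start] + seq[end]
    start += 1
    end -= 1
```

Sum of pairs from ends
`total` takes the values: 0 → 21 → 44 → 75 → 108

Answer: 108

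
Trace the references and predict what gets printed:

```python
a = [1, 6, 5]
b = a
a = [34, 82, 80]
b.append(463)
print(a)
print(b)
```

Key concept: rebinding vs mutation: a is rebound to a new list, b still points at the original.
Step by step:
`a = [1, 6, 5]` → a = [1, 6, 5]
`b = a` → b = [1, 6, 5] (same object as a)
`a = [34, 82, 80]` → a = [34, 82, 80]
`b.append(463)` → b = [1, 6, 5, 463]
`print(a)` → prints [34, 82, 80]
`print(b)` → prints [1, 6, 5, 463]

Answer:
[34, 82, 80]
[1, 6, 5, 463]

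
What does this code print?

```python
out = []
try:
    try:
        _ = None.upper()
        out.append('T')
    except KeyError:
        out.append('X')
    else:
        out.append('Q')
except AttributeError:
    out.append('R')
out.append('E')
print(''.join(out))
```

Execution trace: 'R' (outer except AttributeError) → 'E' (after the try/except). Output: RE

Answer: RE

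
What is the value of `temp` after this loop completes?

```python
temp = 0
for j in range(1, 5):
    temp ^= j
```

XOR of 1 to 4
`temp` takes the values: 0 → 1 → 3 → 0 → 4

Answer: 4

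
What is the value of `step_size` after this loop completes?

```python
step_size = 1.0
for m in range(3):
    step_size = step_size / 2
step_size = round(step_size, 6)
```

Halving LR 3 times: 1 / 2^3
`step_size` takes the values: 1.0 → 0.5 → 0.25 → 0.125

Answer: 0.125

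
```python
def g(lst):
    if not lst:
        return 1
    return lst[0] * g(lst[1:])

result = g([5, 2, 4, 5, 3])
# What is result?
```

Product over [5, 2, 4, 5, 3] = 5 * 2 * 4 * 5 * 3 = 600

Answer: 600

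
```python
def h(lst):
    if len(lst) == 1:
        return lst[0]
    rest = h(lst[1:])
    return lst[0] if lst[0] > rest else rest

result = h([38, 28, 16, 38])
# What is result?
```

Recursive max over [38, 28, 16, 38] = 38

Answer: 38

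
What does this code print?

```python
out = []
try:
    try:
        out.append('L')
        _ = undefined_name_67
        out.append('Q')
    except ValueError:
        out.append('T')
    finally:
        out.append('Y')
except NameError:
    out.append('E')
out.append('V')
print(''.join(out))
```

Execution trace: 'L' (try body) → 'Y' (finally) → 'E' (outer except NameError) → 'V' (after the try/except). Output: LYEV

Answer: LYEV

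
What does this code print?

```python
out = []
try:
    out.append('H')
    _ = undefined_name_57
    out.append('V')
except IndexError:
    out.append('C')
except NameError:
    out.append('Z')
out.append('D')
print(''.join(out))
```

Execution trace: 'H' (try body) → 'Z' (except NameError) → 'D' (after the try/except). Output: HZD

Answer: HZD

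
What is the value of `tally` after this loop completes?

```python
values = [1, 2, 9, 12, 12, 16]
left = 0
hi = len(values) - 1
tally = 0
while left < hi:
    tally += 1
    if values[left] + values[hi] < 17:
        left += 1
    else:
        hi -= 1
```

Steps to find pair summing to 17
`tally` takes the values: 0 → 1 → 2 → 3 → 4 → 5

Answer: 5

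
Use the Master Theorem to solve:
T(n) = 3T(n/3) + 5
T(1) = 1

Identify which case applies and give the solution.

a=3, b=3, f(n)=5. log_3(3) = 1. Since c=0 < 1, Case 1 applies: T(n) = Θ(n^log_b(a)) = O(n).

Answer: O(n) - Case 1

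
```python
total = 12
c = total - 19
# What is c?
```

Trace:
`total = 12` → total = 12
`c = total - 19` → c = -7
So c = -7

Answer: -7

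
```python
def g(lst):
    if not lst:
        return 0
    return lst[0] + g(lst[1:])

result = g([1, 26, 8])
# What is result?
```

1 + 26 + 8 + 0 = 35

Answer: 35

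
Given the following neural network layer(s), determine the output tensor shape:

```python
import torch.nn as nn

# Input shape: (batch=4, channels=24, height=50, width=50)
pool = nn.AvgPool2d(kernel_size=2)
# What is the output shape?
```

Input: (4, 24, 50, 50) -> Output: (4, 24, 25, 25)

Answer: (4, 24, 25, 25)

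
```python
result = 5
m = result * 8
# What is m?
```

Trace:
`result = 5` → result = 5
`m = result * 8` → m = 40
So m = 40

Answer: 40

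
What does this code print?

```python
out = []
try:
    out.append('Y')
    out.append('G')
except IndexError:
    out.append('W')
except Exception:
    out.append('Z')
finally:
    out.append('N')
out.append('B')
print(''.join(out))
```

Execution trace: 'Y' (try body) → 'G' (try body, no exception) → 'N' (finally) → 'B' (after the try/except). Output: YGNB

Answer: YGNB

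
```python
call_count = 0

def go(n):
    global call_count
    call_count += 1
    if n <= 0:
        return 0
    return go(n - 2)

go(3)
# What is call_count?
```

Linear recursion stepping by 2: 3 calls from n=3 down to ≤0.

Answer: 3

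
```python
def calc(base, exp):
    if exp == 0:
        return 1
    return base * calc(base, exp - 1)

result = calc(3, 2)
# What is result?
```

calc(3, 2) = 3 * 3 = 9

Answer: 9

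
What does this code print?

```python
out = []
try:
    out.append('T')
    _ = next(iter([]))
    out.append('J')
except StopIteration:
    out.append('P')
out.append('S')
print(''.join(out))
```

Execution trace: 'T' (try body) → 'P' (except StopIteration) → 'S' (after the try/except). Output: TPS

Answer: TPS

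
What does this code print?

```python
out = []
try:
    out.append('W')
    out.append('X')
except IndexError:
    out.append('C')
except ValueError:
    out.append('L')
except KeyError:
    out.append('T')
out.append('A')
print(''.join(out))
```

Execution trace: 'W' (try body) → 'X' (try body, no exception) → 'A' (after the try/except). Output: WXA

Answer: WXA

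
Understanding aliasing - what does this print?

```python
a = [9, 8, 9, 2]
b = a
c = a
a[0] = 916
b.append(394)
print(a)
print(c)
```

Key concept: multiple aliases.
Step by step:
`a = [9, 8, 9, 2]` → a = [9, 8, 9, 2]
`b = a` → b = [9, 8, 9, 2] (same object as a)
`c = a` → c = [9, 8, 9, 2] (same object as a, b)
`a[0] = 916` → a = [916, 8, 9, 2] (same object as b, c); b = [916, 8, 9, 2] (same object as a, c); c = [916, 8, 9, 2] (same object as a, b)
`b.append(394)` → a = [916, 8, 9, 2, 394] (same object as b, c); b = [916, 8, 9, 2, 394] (same object as a, c); c = [916, 8, 9, 2, 394] (same object as a, b)
`print(a)` → prints [916, 8, 9, 2, 394]
`print(c)` → prints [916, 8, 9, 2, 394]

Answer:
[916, 8, 9, 2, 394]
[916, 8, 9, 2, 394]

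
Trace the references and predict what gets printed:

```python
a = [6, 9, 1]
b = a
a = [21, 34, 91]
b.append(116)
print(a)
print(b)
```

Key concept: rebinding vs mutation: a is rebound to a new list, b still points at the original.
Step by step:
`a = [6, 9, 1]` → a = [6, 9, 1]
`b = a` → b = [6, 9, 1] (same object as a)
`a = [21, 34, 91]` → a = [21, 34, 91]
`b.append(116)` → b = [6, 9, 1, 116]
`print(a)` → prints [21, 34, 91]
`print(b)` → prints [6, 9, 1, 116]

Answer:
[21, 34, 91]
[6, 9, 1, 116]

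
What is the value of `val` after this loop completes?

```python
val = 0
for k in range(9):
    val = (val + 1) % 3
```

Increment mod 3, 9 times = 0
`val` takes the values: 0 → 1 → 2 → 0 → 1 → 2 → 0 → 1 → 2 → 0

Answer: 0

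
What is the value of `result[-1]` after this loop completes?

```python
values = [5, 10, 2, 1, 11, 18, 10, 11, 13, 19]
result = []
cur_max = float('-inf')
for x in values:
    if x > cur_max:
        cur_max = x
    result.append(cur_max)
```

Running max ends at 19
`result` takes the values: [] → [5] → [5, 10] → [5, 10, 10] → [5, 10, 10, 10] → [5, 10, 10, 10, 11] → [5, 10, 10, 10, 11, 18] → [5, 10, 10, 10, 11, 18, 18] → [5, 10, 10, 10, 11, 18, 18, 18] → [5, 10, 10, 10, 11, 18, 18, 18, 18] → [5, 10, 10, 10, 11, 18, 18, 18, 18, 19]
So `result[-1]` = 19

Answer: 19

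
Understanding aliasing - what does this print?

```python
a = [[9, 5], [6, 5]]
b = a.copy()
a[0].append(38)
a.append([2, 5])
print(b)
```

Key concept: shallow copy with nested lists.
Step by step:
`a = [[9, 5], [6, 5]]` → a = [[9, 5], [6, 5]]
`b = a.copy()` → b = [[9, 5], [6, 5]]
`a[0].append(38)` → a = [[9, 5, 38], [6, 5]]; b = [[9, 5, 38], [6, 5]]
`a.append([2, 5])` → a = [[9, 5, 38], [6, 5], [2, 5]]
`print(b)` → prints [[9, 5, 38], [6, 5]]

Answer: [[9, 5, 38], [6, 5]]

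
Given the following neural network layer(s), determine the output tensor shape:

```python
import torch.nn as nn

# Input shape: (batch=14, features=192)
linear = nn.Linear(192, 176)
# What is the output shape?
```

Input: (14, 192) -> Output: (14, 176)

Answer: (14, 176)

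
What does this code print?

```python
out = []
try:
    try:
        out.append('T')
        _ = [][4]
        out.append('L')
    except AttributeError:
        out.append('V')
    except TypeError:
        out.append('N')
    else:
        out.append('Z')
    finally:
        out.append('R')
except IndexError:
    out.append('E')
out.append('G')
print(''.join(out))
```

Execution trace: 'T' (try body) → 'R' (finally) → 'E' (outer except IndexError) → 'G' (after the try/except). Output: TREG

Answer: TREG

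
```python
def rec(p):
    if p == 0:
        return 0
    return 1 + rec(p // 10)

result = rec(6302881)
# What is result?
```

Count of digits of 6302881: 7

Answer: 7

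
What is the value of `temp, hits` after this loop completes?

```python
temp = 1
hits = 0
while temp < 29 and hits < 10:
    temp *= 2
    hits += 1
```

Double until >= 29 or 10 iterations
`temp, hits` takes the values: (1, 0) → (2, 0) → (2, 1) → (4, 1) → (4, 2) → (8, 2) → (8, 3) → (16, 3) → (16, 4) → (32, 4) → (32, 5)

Answer: 32, 5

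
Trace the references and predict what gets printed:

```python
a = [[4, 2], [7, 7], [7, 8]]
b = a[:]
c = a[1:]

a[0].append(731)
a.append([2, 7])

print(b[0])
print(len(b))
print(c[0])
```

Key concept: slice with nested mutation.
Step by step:
`a = [[4, 2], [7, 7], [7, 8]]` → a = [[4, 2], [7, 7], [7, 8]]
`b = a[:]` → b = [[4, 2], [7, 7], [7, 8]]
`c = a[1:]` → c = [[7, 7], [7, 8]]
`a[0].append(731)` → a = [[4, 2, 731], [7, 7], [7, 8]]; b = [[4, 2, 731], [7, 7], [7, 8]]
`a.append([2, 7])` → a = [[4, 2, 731], [7, 7], [7, 8], [2, 7]]
`print(b[0])` → prints [4, 2, 731]
`print(len(b))` → prints 3
`print(c[0])` → prints [7, 7]

Answer:
[4, 2, 731]
3
[7, 7]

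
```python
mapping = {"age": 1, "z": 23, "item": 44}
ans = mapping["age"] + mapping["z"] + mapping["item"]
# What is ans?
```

Trace:
`mapping = {"age": 1, "z": 23, "item": 44}` → mapping = {'age': 1, 'z': 23, 'item': 44}
`ans = mapping["age"] + mapping["z"] + mapping["item"]` → ans = 68
So ans = 68

Answer: 68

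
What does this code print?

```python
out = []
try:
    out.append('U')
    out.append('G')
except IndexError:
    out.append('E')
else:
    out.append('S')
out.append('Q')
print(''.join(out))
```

Execution trace: 'U' (try body) → 'G' (try body, no exception) → 'S' (else) → 'Q' (after the try/except). Output: UGSQ

Answer: UGSQ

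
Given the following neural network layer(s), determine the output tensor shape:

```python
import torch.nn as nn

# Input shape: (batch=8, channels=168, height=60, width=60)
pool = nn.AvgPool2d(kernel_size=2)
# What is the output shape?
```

Input: (8, 168, 60, 60) -> Output: (8, 168, 30, 30)

Answer: (8, 168, 30, 30)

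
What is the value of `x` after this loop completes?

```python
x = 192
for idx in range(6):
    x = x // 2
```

Halve 6 times: 192 // 2^6 = 3
`x` takes the values: 192 → 96 → 48 → 24 → 12 → 6 → 3

Answer: 3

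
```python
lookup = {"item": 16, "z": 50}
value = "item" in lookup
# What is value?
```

Trace:
`lookup = {"item": 16, "z": 50}` → lookup = {'item': 16, 'z': 50}
`value = "item" in lookup` → value = True
So value = True

Answer: True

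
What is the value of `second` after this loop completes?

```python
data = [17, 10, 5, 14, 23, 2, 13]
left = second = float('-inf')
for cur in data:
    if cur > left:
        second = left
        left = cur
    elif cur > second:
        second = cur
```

Second largest (with repeats) in [17, 10, 5, 14, 23, 2, 13]
`second` takes the values: -inf → 10 → 14 → 17

Answer: 17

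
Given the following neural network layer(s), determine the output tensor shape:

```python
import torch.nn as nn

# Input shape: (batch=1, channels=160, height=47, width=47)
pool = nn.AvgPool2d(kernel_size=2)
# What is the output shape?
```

Input: (1, 160, 47, 47) -> Output: (1, 160, 23, 23)

Answer: (1, 160, 23, 23)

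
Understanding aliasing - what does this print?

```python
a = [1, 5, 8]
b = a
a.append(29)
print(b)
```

Key concept: basic list aliasing.
Step by step:
`a = [1, 5, 8]` → a = [1, 5, 8]
`b = a` → b = [1, 5, 8] (same object as a)
`a.append(29)` → a = [1, 5, 8, 29] (same object as b); b = [1, 5, 8, 29] (same object as a)
`print(b)` → prints [1, 5, 8, 29]

Answer: [1, 5, 8, 29]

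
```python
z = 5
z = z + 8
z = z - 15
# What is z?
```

Trace:
`z = 5` → z = 5
`z = z + 8` → z = 13
`z = z - 15` → z = -2
So z = -2

Answer: -2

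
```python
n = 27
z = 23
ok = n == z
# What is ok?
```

Trace:
`n = 27` → n = 27
`z = 23` → z = 23
`ok = n == z` → ok = False
So ok = False

Answer: False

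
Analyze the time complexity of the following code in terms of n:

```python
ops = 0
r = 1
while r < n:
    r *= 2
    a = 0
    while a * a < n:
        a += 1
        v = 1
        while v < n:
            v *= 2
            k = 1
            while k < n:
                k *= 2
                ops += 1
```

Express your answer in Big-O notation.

Each loop level contributes: log n × √n × log n × log n. Multiplying the contributions gives O(√n log^3 n).

Answer: O(√n log^3 n)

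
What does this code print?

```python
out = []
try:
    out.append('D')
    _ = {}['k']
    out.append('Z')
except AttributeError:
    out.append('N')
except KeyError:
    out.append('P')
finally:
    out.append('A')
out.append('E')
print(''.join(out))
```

Execution trace: 'D' (try body) → 'P' (except KeyError) → 'A' (finally) → 'E' (after the try/except). Output: DPAE

Answer: DPAE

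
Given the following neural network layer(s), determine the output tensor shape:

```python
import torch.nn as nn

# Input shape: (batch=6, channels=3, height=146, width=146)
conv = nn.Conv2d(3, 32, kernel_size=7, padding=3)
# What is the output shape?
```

Input: (6, 3, 146, 146) -> Output: (6, 32, 146, 146)

Answer: (6, 32, 146, 146)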